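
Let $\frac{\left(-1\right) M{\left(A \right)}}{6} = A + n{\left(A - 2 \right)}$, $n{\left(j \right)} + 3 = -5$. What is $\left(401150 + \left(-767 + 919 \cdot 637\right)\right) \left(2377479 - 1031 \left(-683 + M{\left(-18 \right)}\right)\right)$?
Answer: $2879299521376$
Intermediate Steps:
$n{\left(j \right)} = -8$ ($n{\left(j \right)} = -3 - 5 = -8$)
$M{\left(A \right)} = 48 - 6 A$ ($M{\left(A \right)} = - 6 \left(A - 8\right) = - 6 \left(-8 + A\right) = 48 - 6 A$)
$\left(401150 + \left(-767 + 919 \cdot 637\right)\right) \left(2377479 - 1031 \left(-683 + M{\left(-18 \right)}\right)\right) = \left(401150 + \left(-767 + 919 \cdot 637\right)\right) \left(2377479 - 1031 \left(-683 + \left(48 - -108\right)\right)\right) = \left(401150 + \left(-767 + 585403\right)\right) \left(2377479 - 1031 \left(-683 + \left(48 + 108\right)\right)\right) = \left(401150 + 584636\right) \left(2377479 - 1031 \left(-683 + 156\right)\right) = 985786 \left(2377479 - -543337\right) = 985786 \left(2377479 + 543337\right) = 985786 \cdot 2920816 = 2879299521376$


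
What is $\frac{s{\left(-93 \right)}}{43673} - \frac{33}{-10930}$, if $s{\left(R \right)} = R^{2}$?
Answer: $\frac{95974779}{477345890} \approx 0.20106$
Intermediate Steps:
$\frac{s{\left(-93 \right)}}{43673} - \frac{33}{-10930} = \frac{\left(-93\right)^{2}}{43673} - \frac{33}{-10930} = 8649 \cdot \frac{1}{43673} - - \frac{33}{10930} = \frac{8649}{43673} + \frac{33}{10930} = \frac{95974779}{477345890}$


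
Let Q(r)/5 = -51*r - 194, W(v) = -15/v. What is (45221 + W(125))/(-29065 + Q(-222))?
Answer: 1130522/664375 ≈ 1.7016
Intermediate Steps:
Q(r) = -970 - 255*r (Q(r) = 5*(-51*r - 194) = 5*(-194 - 51*r) = -970 - 255*r)
(45221 + W(125))/(-29065 + Q(-222)) = (45221 - 15/125)/(-29065 + (-970 - 255*(-222))) = (45221 - 15*1/125)/(-29065 + (-970 + 56610)) = (45221 - 3/25)/(-29065 + 55640) = (1130522/25)/26575 = (1130522/25)*(1/26575) = 1130522/664375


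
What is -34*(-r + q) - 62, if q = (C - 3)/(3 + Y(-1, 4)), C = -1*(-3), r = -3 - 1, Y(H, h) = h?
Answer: -198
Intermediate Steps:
r = -4
C = 3
q = 0 (q = (3 - 3)/(3 + 4) = 0/7 = 0*(1/7) = 0)
-34*(-r + q) - 62 = -34*(-1*(-4) + 0) - 62 = -34*(4 + 0) - 62 = -34*4 - 62 = -136 - 62 = -198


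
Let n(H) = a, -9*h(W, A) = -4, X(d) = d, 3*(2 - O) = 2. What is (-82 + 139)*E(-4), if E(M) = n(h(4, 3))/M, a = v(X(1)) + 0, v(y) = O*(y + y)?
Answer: -38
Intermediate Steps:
O = 4/3 (O = 2 - 1/3*2 = 2 - 2/3 = 4/3 ≈ 1.3333)
h(W, A) = 4/9 (h(W, A) = -1/9*(-4) = 4/9)
v(y) = 8*y/3 (v(y) = 4*(y + y)/3 = 4*(2*y)/3 = 8*y/3)
a = 8/3 (a = (8/3)*1 + 0 = 8/3 + 0 = 8/3 ≈ 2.6667)
n(H) = 8/3
E(M) = 8/(3*M)
(-82 + 139)*E(-4) = (-82 + 139)*((8/3)/(-4)) = 57*((8/3)*(-1/4)) = 57*(-2/3) = -38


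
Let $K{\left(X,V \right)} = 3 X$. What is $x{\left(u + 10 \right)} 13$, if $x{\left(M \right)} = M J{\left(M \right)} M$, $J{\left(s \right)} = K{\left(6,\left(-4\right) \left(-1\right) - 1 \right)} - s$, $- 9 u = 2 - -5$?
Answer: $\frac{7075003}{729} \approx 9705.1$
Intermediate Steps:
$u = - \frac{7}{9}$ ($u = - \frac{2 - -5}{9} = - \frac{2 + 5}{9} = \left(- \frac{1}{9}\right) 7 = - \frac{7}{9} \approx -0.77778$)
$J{\left(s \right)} = 18 - s$ ($J{\left(s \right)} = 3 \cdot 6 - s = 18 - s$)
$x{\left(M \right)} = M^{2} \left(18 - M\right)$ ($x{\left(M \right)} = M \left(18 - M\right) M = M M \left(18 - M\right) = M^{2} \left(18 - M\right)$)
$x{\left(u + 10 \right)} 13 = \left(- \frac{7}{9} + 10\right)^{2} \left(18 - \left(- \frac{7}{9} + 10\right)\right) 13 = \left(\frac{83}{9}\right)^{2} \left(18 - \frac{83}{9}\right) 13 = \frac{6889 \left(18 - \frac{83}{9}\right)}{81} \cdot 13 = \frac{6889}{81} \cdot \frac{79}{9} \cdot 13 = \frac{544231}{729} \cdot 13 = \frac{7075003}{729}$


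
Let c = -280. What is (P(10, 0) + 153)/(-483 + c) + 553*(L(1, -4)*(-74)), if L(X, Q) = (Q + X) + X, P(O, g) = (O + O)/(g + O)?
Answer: 62446817/763 ≈ 81844.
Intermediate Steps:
P(O, g) = 2*O/(O + g) (P(O, g) = (2*O)/(O + g) = 2*O/(O + g))
L(X, Q) = Q + 2*X
(P(10, 0) + 153)/(-483 + c) + 553*(L(1, -4)*(-74)) = (2*10/(10 + 0) + 153)/(-483 - 280) + 553*((-4 + 2*1)*(-74)) = (2*10/10 + 153)/(-763) + 553*((-4 + 2)*(-74)) = (2*10*(1/10) + 153)*(-1/763) + 553*(-2*(-74)) = (2 + 153)*(-1/763) + 553*148 = 155*(-1/763) + 81844 = -155/763 + 81844 = 62446817/763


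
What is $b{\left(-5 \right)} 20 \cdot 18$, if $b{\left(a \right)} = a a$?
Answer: $9000$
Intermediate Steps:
$b{\left(a \right)} = a^{2}$
$b{\left(-5 \right)} 20 \cdot 18 = \left(-5\right)^{2} \cdot 20 \cdot 18 = 25 \cdot 20 \cdot 18 = 500 \cdot 18 = 9000$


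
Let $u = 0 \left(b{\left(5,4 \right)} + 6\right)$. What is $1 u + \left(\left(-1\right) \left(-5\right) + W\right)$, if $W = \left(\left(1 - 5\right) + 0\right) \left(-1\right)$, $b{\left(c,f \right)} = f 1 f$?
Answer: $9$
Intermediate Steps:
$b{\left(c,f \right)} = f^{2}$ ($b{\left(c,f \right)} = f f = f^{2}$)
$W = 4$ ($W = \left(-4 + 0\right) \left(-1\right) = \left(-4\right) \left(-1\right) = 4$)
$u = 0$ ($u = 0 \left(4^{2} + 6\right) = 0 \left(16 + 6\right) = 0 \cdot 22 = 0$)
$1 u + \left(\left(-1\right) \left(-5\right) + W\right) = 1 \cdot 0 + \left(\left(-1\right) \left(-5\right) + 4\right) = 0 + \left(5 + 4\right) = 0 + 9 = 9$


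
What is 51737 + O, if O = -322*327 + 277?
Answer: -53280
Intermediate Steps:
O = -105017 (O = -105294 + 277 = -105017)
51737 + O = 51737 - 105017 = -53280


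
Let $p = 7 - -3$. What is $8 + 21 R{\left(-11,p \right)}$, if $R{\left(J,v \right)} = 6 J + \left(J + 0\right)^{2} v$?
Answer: $24032$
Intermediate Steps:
$p = 10$ ($p = 7 + 3 = 10$)
$R{\left(J,v \right)} = 6 J + v J^{2}$ ($R{\left(J,v \right)} = 6 J + J^{2} v = 6 J + v J^{2}$)
$8 + 21 R{\left(-11,p \right)} = 8 + 21 \left(- 11 \left(6 - 110\right)\right) = 8 + 21 \left(\left(-11\right) \left(-104\right)\right) = 8 + 21 \cdot 1144 = 8 + 24024 = 24032$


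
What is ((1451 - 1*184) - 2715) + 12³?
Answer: 280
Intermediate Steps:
((1451 - 1*184) - 2715) + 12³ = ((1451 - 184) - 2715) + 1728 = (1267 - 2715) + 1728 = -1448 + 1728 = 280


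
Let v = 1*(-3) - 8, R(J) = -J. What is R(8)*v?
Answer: 88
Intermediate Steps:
v = -11 (v = -3 - 8 = -11)
R(8)*v = -1*8*(-11) = -8*(-11) = 88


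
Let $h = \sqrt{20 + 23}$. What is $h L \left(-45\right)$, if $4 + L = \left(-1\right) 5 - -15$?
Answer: $- 270 \sqrt{43} \approx -1770.5$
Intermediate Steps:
$h = \sqrt{43} \approx 6.5574$
$L = 6$ ($L = -4 - -10 = -4 + \left(-5 + 15\right) = -4 + 10 = 6$)
$h L \left(-45\right) = \sqrt{43} \cdot 6 \left(-45\right) = 6 \sqrt{43} \left(-45\right) = - 270 \sqrt{43}$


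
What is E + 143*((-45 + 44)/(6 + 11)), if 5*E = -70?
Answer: -381/17 ≈ -22.412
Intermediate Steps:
E = -14 (E = (⅕)*(-70) = -14)
E + 143*((-45 + 44)/(6 + 11)) = -14 + 143*((-45 + 44)/(6 + 11)) = -14 + 143*(-1/17) = -14 - 143/17 = -381/17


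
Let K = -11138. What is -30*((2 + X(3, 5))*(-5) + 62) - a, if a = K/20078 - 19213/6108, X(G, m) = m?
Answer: -49440856961/61318212 ≈ -806.30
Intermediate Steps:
a = -226894759/61318212 (a = -11138/20078 - 19213/6108 = -11138*1/20078 - 19213*1/6108 = -5569/10039 - 19213/6108 = -226894759/61318212 ≈ -3.7003)
-30*((2 + X(3, 5))*(-5) + 62) - a = -30*((2 + 5)*(-5) + 62) - 1*(-226894759/61318212) = -30*(7*(-5) + 62) + 226894759/61318212 = -30*(-35 + 62) + 226894759/61318212 = -30*27 + 226894759/61318212 = -810 + 226894759/61318212 = -49440856961/61318212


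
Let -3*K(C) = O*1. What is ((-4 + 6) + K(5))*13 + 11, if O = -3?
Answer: 50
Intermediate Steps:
K(C) = 1 (K(C) = -(-1) = -⅓*(-3) = 1)
((-4 + 6) + K(5))*13 + 11 = ((-4 + 6) + 1)*13 + 11 = (2 + 1)*13 + 11 = 3*13 + 11 = 39 + 11 = 50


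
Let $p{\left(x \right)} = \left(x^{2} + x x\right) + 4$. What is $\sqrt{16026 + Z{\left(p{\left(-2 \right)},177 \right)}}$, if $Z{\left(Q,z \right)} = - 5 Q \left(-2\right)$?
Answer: $3 \sqrt{1794} \approx 127.07$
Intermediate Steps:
$p{\left(x \right)} = 4 + 2 x^{2}$ ($p{\left(x \right)} = \left(x^{2} + x^{2}\right) + 4 = 2 x^{2} + 4 = 4 + 2 x^{2}$)
$Z{\left(Q,z \right)} = 10 Q$
$\sqrt{16026 + Z{\left(p{\left(-2 \right)},177 \right)}} = \sqrt{16026 + 10 \left(4 + 2 \left(-2\right)^{2}\right)} = \sqrt{16026 + 10 \left(4 + 2 \cdot 4\right)} = \sqrt{16026 + 10 \left(4 + 8\right)} = \sqrt{16026 + 10 \cdot 12} = \sqrt{16026 + 120} = \sqrt{16146} = 3 \sqrt{1794}$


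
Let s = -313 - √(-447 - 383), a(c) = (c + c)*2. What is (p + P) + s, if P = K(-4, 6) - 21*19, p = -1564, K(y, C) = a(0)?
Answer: -2276 - I*√830 ≈ -2276.0 - 28.81*I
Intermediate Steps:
a(c) = 4*c (a(c) = (2*c)*2 = 4*c)
K(y, C) = 0 (K(y, C) = 4*0 = 0)
P = -399 (P = 0 - 21*19 = 0 - 399 = -399)
s = -313 - I*√830 (s = -313 - √(-830) = -313 - I*√830 ≈ -313.0 - 28.81*I)
(p + P) + s = (-1564 - 399) + (-313 - I*√830) = -1963 + (-313 - I*√830) = -2276 - I*√830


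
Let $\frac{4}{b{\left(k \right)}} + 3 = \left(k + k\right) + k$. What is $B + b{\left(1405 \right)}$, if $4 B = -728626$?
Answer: $- \frac{383621587}{2106} \approx -1.8216 \cdot 10^{5}$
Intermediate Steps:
$B = - \frac{364313}{2}$ ($B = \frac{1}{4} \left(-728626\right) = - \frac{364313}{2} \approx -1.8216 \cdot 10^{5}$)
$b{\left(k \right)} = \frac{4}{-3 + 3 k}$ ($b{\left(k \right)} = \frac{4}{-3 + \left(\left(k + k\right) + k\right)} = \frac{4}{-3 + \left(2 k + k\right)} = \frac{4}{-3 + 3 k}$)
$B + b{\left(1405 \right)} = - \frac{364313}{2} + \frac{4}{3 \left(-1 + 1405\right)} = - \frac{364313}{2} + \frac{4}{3 \cdot 1404} = - \frac{364313}{2} + \frac{4}{3} \cdot \frac{1}{1404} = - \frac{364313}{2} + \frac{1}{1053} = - \frac{383621587}{2106}$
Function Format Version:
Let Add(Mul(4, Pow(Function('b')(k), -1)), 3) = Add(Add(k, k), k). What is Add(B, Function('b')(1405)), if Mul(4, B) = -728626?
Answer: Rational(-383621587, 2106) ≈ -1.8216e+5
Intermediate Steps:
B = Rational(-364313, 2) (B = Mul(Rational(1, 4), -728626) = Rational(-364313, 2) ≈ -1.8216e+5)
Function('b')(k) = Mul(4, Pow(Add(-3, Mul(3, k)), -1)) (Function('b')(k) = Mul(4, Pow(Add(-3, Add(Add(k, k), k)), -1)) = Mul(4, Pow(Add(-3, Add(Mul(2, k), k)), -1)) = Mul(4, Pow(Add(-3, Mul(3, k)), -1)))
Add(B, Function('b')(1405)) = Add(Rational(-364313, 2), Mul(Rational(4, 3), Pow(Add(-1, 1405), -1))) = Add(Rational(-364313, 2), Mul(Rational(4, 3), Pow(1404, -1))) = Add(Rational(-364313, 2), Mul(Rational(4, 3), Rational(1, 1404))) = Add(Rational(-364313, 2), Rational(1, 1053)) = Rational(-383621587, 2106)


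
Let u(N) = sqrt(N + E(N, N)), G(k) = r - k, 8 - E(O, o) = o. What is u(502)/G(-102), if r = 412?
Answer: sqrt(2)/257 ≈ 0.0055028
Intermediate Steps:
E(O, o) = 8 - o
G(k) = 412 - k
u(N) = 2*sqrt(2) (u(N) = sqrt(N + (8 - N)) = sqrt(8) = 2*sqrt(2))
u(502)/G(-102) = (2*sqrt(2))/(412 - 1*(-102)) = (2*sqrt(2))/(412 + 102) = (2*sqrt(2))/514 = (2*sqrt(2))*(1/514) = sqrt(2)/257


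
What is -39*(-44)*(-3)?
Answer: -5148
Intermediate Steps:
-39*(-44)*(-3) = 1716*(-3) = -5148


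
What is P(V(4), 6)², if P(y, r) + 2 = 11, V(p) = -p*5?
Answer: 81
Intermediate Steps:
V(p) = -5*p
P(y, r) = 9 (P(y, r) = -2 + 11 = 9)
P(V(4), 6)² = 9² = 81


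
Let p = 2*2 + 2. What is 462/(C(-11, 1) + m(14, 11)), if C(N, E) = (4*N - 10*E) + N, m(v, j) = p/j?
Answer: -5082/709 ≈ -7.1678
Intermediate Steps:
p = 6 (p = 4 + 2 = 6)
m(v, j) = 6/j
C(N, E) = -10*E + 5*N (C(N, E) = (-10*E + 4*N) + N = -10*E + 5*N)
462/(C(-11, 1) + m(14, 11)) = 462/((-10*1 + 5*(-11)) + 6/11) = 462/((-10 - 55) + 6*(1/11)) = 462/(-65 + 6/11) = 462/(-709/11) = 462*(-11/709) = -5082/709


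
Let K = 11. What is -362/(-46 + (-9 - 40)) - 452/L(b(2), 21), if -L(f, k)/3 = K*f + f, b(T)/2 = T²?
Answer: 36799/6840 ≈ 5.3800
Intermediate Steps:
b(T) = 2*T²
L(f, k) = -36*f (L(f, k) = -3*(11*f + f) = -36*f)
-362/(-46 + (-9 - 40)) - 452/L(b(2), 21) = -362/(-46 + (-9 - 40)) - 452/((-72*2²)) = -362/(-46 - 49) - 452/((-72*4)) = -362/(-95) - 452/((-36*8)) = -362*(-1/95) - 452/(-288) = 362/95 - 452*(-1/288) = 362/95 + 113/72 = 36799/6840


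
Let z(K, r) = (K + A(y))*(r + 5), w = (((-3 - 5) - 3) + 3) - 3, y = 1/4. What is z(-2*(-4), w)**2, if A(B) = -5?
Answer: 324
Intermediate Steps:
y = 1/4 ≈ 0.25000
w = -11 (w = ((-8 - 3) + 3) - 3 = (-11 + 3) - 3 = -8 - 3 = -11)
z(K, r) = (-5 + K)*(5 + r) (z(K, r) = (K - 5)*(r + 5) = (-5 + K)*(5 + r))
z(-2*(-4), w)**2 = (-25 - 5*(-11) + 5*(-2*(-4)) - 2*(-4)*(-11))**2 = (-25 + 55 + 5*8 + 8*(-11))**2 = (-25 + 55 + 40 - 88)**2 = (-18)**2 = 324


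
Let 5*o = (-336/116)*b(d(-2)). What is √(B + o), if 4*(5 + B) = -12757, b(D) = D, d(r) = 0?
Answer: I*√12777/2 ≈ 56.518*I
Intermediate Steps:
B = -12777/4 (B = -5 + (¼)*(-12757) = -5 - 12757/4 = -12777/4 ≈ -3194.3)
o = 0 (o = (-336/116*0)/5 = (-336*1/116*0)/5 = (-84/29*0)/5 = (⅕)*0 = 0)
√(B + o) = √(-12777/4 + 0) = √(-12777/4) = I*√12777/2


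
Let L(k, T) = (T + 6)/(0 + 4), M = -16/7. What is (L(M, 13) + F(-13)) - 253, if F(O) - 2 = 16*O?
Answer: -1817/4 ≈ -454.25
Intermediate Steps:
M = -16/7 (M = -16*1/7 = -16/7 ≈ -2.2857)
F(O) = 2 + 16*O
L(k, T) = 3/2 + T/4 (L(k, T) = (6 + T)/4 = (6 + T)*(1/4) = 3/2 + T/4)
(L(M, 13) + F(-13)) - 253 = ((3/2 + (1/4)*13) + (2 + 16*(-13))) - 253 = ((3/2 + 13/4) + (2 - 208)) - 253 = (19/4 - 206) - 253 = -805/4 - 253 = -1817/4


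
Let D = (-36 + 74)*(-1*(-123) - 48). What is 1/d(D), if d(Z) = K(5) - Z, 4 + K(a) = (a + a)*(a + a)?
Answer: -1/2754 ≈ -0.00036311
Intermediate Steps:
K(a) = -4 + 4*a**2 (K(a) = -4 + (a + a)*(a + a) = -4 + (2*a)*(2*a) = -4 + 4*a**2)
D = 2850 (D = 38*(123 - 48) = 38*75 = 2850)
d(Z) = 96 - Z (d(Z) = (-4 + 4*5**2) - Z = (-4 + 4*25) - Z = (-4 + 100) - Z = 96 - Z)
1/d(D) = 1/(96 - 1*2850) = 1/(96 - 2850) = 1/(-2754) = -1/2754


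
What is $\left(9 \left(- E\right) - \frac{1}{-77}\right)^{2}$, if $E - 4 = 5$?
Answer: $\frac{38887696}{5929} \approx 6558.9$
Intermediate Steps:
$E = 9$ ($E = 4 + 5 = 9$)
$\left(9 \left(- E\right) - \frac{1}{-77}\right)^{2} = \left(9 \left(\left(-1\right) 9\right) - \frac{1}{-77}\right)^{2} = \left(9 \left(-9\right) - - \frac{1}{77}\right)^{2} = \left(-81 + \frac{1}{77}\right)^{2} = \left(- \frac{6236}{77}\right)^{2} = \frac{38887696}{5929}$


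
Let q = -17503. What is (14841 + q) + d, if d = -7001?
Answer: -9663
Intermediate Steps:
(14841 + q) + d = (14841 - 17503) - 7001 = -2662 - 7001 = -9663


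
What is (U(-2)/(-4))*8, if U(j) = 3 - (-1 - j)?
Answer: -4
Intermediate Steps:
U(j) = 4 + j (U(j) = 3 + (1 + j) = 4 + j)
(U(-2)/(-4))*8 = ((4 - 2)/(-4))*8 = (2*(-¼))*8 = -½*8 = -4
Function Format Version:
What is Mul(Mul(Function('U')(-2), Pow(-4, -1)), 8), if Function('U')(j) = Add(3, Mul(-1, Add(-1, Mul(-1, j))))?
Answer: -4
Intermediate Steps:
Function('U')(j) = Add(4, j) (Function('U')(j) = Add(3, Add(1, j)) = Add(4, j))
Mul(Mul(Function('U')(-2), Pow(-4, -1)), 8) = Mul(Mul(Add(4, -2), Pow(-4, -1)), 8) = Mul(Mul(2, Rational(-1, 4)), 8) = Mul(Rational(-1, 2), 8) = -4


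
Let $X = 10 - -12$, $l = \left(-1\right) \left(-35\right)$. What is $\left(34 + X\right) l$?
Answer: $1960$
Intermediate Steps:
$l = 35$
$X = 22$ ($X = 10 + 12 = 22$)
$\left(34 + X\right) l = \left(34 + 22\right) 35 = 56 \cdot 35 = 1960$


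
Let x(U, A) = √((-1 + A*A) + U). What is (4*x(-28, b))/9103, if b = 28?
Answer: 4*√755/9103 ≈ 0.012074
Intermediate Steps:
x(U, A) = √(-1 + U + A²) (x(U, A) = √((-1 + A²) + U) = √(-1 + U + A²))
(4*x(-28, b))/9103 = (4*√(-1 - 28 + 28²))/9103 = (4*√(-1 - 28 + 784))*(1/9103) = (4*√755)*(1/9103) = 4*√755/9103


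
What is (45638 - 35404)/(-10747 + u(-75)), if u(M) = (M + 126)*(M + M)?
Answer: -10234/18397 ≈ -0.55629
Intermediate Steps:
u(M) = 2*M*(126 + M) (u(M) = (126 + M)*(2*M) = 2*M*(126 + M))
(45638 - 35404)/(-10747 + u(-75)) = (45638 - 35404)/(-10747 + 2*(-75)*(126 - 75)) = 10234/(-10747 + 2*(-75)*51) = 10234/(-10747 - 7650) = 10234/(-18397) = 10234*(-1/18397) = -10234/18397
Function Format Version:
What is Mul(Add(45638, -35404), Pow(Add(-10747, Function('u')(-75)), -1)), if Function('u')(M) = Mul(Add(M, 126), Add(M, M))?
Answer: Rational(-10234, 18397) ≈ -0.55629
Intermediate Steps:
Function('u')(M) = Mul(2, M, Add(126, M)) (Function('u')(M) = Mul(Add(126, M), Mul(2, M)) = Mul(2, M, Add(126, M)))
Mul(Add(45638, -35404), Pow(Add(-10747, Function('u')(-75)), -1)) = Mul(Add(45638, -35404), Pow(Add(-10747, Mul(2, -75, Add(126, -75))), -1)) = Mul(10234, Pow(Add(-10747, Mul(2, -75, 51)), -1)) = Mul(10234, Pow(Add(-10747, -7650), -1)) = Mul(10234, Pow(-18397, -1)) = Mul(10234, Rational(-1, 18397)) = Rational(-10234, 18397)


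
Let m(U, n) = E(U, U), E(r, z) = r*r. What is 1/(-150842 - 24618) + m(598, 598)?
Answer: 62745197839/175460 ≈ 3.5760e+5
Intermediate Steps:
E(r, z) = r²
m(U, n) = U²
1/(-150842 - 24618) + m(598, 598) = 1/(-150842 - 24618) + 598² = 1/(-175460) + 357604 = -1/175460 + 357604 = 62745197839/175460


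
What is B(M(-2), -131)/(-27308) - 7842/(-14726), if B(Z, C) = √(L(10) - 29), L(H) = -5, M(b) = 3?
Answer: 3921/7363 - I*√34/27308 ≈ 0.53253 - 0.00021353*I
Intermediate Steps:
B(Z, C) = I*√34 (B(Z, C) = √(-5 - 29) = √(-34) = I*√34)
B(M(-2), -131)/(-27308) - 7842/(-14726) = (I*√34)/(-27308) - 7842/(-14726) = (I*√34)*(-1/27308) - 7842*(-1/14726) = -I*√34/27308 + 3921/7363 = 3921/7363 - I*√34/27308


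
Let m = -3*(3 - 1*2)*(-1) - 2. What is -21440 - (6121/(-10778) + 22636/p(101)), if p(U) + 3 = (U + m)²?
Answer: -2403646714607/112101978 ≈ -21442.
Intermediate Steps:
m = 1 (m = -3*(3 - 2)*(-1) - 2 = -3*1*(-1) - 2 = -3*(-1) - 2 = 3 - 2 = 1)
p(U) = -3 + (1 + U)² (p(U) = -3 + (U + 1)² = -3 + (1 + U)²)
-21440 - (6121/(-10778) + 22636/p(101)) = -21440 - (6121/(-10778) + 22636/(-3 + (1 + 101)²)) = -21440 - (6121*(-1/10778) + 22636/(-3 + 102²)) = -21440 - (-6121/10778 + 22636/(-3 + 10404)) = -21440 - (-6121/10778 + 22636/10401) = -21440 - 1*180306287/112101978 = -21440 - 180306287/112101978 = -2403646714607/112101978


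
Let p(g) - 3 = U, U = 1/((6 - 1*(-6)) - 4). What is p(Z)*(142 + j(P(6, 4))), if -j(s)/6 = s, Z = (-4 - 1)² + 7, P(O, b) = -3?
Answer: 500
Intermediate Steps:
U = ⅛ (U = 1/((6 + 6) - 4) = 1/(12 - 4) = 1/8 = ⅛ ≈ 0.12500)
Z = 32 (Z = (-5)² + 7 = 25 + 7 = 32)
j(s) = -6*s
p(g) = 25/8 (p(g) = 3 + ⅛ = 25/8)
p(Z)*(142 + j(P(6, 4))) = 25*(142 - 6*(-3))/8 = 25*(142 + 18)/8 = (25/8)*160 = 500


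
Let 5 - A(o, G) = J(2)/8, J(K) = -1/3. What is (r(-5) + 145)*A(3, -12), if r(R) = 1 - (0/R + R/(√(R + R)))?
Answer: 8833/12 - 121*I*√10/48 ≈ 736.08 - 7.9716*I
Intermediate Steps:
J(K) = -⅓ (J(K) = -1*⅓ = -⅓)
A(o, G) = 121/24 (A(o, G) = 5 - (-1)/(3*8) = 5 - 1*(-1/24) = 5 + 1/24 = 121/24)
r(R) = 1 - √2*√R/2 (r(R) = 1 - (0 + R/(√(2*R))) = 1 - (0 + R/((√2*√R))) = 1 - (0 + R*(√2/(2*√R))) = 1 - (0 + √2*√R/2) = 1 - √2*√R/2)
(r(-5) + 145)*A(3, -12) = ((1 - √2*√(-5)/2) + 145)*(121/24) = ((1 - √2*I*√5/2) + 145)*(121/24) = ((1 - I*√10/2) + 145)*(121/24) = (146 - I*√10/2)*(121/24) = 8833/12 - 121*I*√10/48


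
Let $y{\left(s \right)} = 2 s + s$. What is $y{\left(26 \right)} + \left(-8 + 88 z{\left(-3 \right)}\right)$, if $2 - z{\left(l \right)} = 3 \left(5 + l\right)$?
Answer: $-282$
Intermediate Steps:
$z{\left(l \right)} = -13 - 3 l$ ($z{\left(l \right)} = 2 - 3 \left(5 + l\right) = 2 - \left(15 + 3 l\right) = -13 - 3 l$)
$y{\left(s \right)} = 3 s$
$y{\left(26 \right)} + \left(-8 + 88 z{\left(-3 \right)}\right) = 3 \cdot 26 + \left(-8 + 88 \left(-13 - -9\right)\right) = 78 + \left(-8 + 88 \left(-13 + 9\right)\right) = 78 + \left(-8 + 88 \left(-4\right)\right) = 78 - 360 = -282$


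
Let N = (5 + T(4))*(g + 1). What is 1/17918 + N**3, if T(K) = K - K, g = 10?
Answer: 2981107251/17918 ≈ 1.6638e+5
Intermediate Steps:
T(K) = 0
N = 55 (N = (5 + 0)*(10 + 1) = 5*11 = 55)
1/17918 + N**3 = 1/17918 + 55**3 = 1/17918 + 166375 = 2981107251/17918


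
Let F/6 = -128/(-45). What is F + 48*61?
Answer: 44176/15 ≈ 2945.1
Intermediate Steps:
F = 256/15 (F = 6*(-128/(-45)) = 6*(-128*(-1/45)) = 6*(128/45) = 256/15 ≈ 17.067)
F + 48*61 = 256/15 + 48*61 = 256/15 + 2928 = 44176/15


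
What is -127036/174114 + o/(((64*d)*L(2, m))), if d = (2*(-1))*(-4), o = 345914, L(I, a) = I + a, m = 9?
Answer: 14878250861/245152512 ≈ 60.690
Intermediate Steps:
d = 8 (d = -2*(-4) = 8)
-127036/174114 + o/(((64*d)*L(2, m))) = -127036/174114 + 345914/(((64*8)*(2 + 9))) = -127036*1/174114 + 345914/((512*11)) = -63518/87057 + 345914/5632 = -63518/87057 + 345914*(1/5632) = -63518/87057 + 172957/2816 = 14878250861/245152512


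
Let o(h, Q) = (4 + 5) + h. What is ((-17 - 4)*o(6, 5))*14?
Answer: -4410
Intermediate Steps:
o(h, Q) = 9 + h
((-17 - 4)*o(6, 5))*14 = ((-17 - 4)*(9 + 6))*14 = -21*15*14 = -315*14 = -4410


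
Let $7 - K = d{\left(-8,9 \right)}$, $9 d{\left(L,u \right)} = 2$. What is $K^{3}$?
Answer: $\frac{226981}{729} \approx 311.36$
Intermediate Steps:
$d{\left(L,u \right)} = \frac{2}{9}$ ($d{\left(L,u \right)} = \frac{1}{9} \cdot 2 = \frac{2}{9}$)
$K = \frac{61}{9}$ ($K = 7 - \frac{2}{9} = \frac{61}{9} \approx 6.7778$)
$K^{3} = \left(\frac{61}{9}\right)^{3} = \frac{226981}{729}$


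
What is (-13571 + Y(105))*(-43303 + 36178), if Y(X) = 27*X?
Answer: 76494000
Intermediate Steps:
(-13571 + Y(105))*(-43303 + 36178) = (-13571 + 27*105)*(-43303 + 36178) = (-13571 + 2835)*(-7125) = -10736*(-7125) = 76494000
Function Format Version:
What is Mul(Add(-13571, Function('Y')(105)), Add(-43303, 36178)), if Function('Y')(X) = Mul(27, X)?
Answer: 76494000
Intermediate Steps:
Mul(Add(-13571, Function('Y')(105)), Add(-43303, 36178)) = Mul(Add(-13571, Mul(27, 105)), Add(-43303, 36178)) = Mul(Add(-13571, 2835), -7125) = Mul(-10736, -7125) = 76494000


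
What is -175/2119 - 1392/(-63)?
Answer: 979541/44499 ≈ 22.013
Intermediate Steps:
-175/2119 - 1392/(-63) = -175*1/2119 - 1392*(-1/63) = -175/2119 + 464/21 = 979541/44499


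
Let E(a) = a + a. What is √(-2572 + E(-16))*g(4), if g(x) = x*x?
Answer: 32*I*√651 ≈ 816.47*I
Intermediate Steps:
E(a) = 2*a
g(x) = x²
√(-2572 + E(-16))*g(4) = √(-2572 + 2*(-16))*4² = √(-2572 - 32)*16 = √(-2604)*16 = (2*I*√651)*16 = 32*I*√651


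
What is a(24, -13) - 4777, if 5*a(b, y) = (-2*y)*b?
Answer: -23261/5 ≈ -4652.2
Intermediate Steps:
a(b, y) = -2*b*y/5 (a(b, y) = ((-2*y)*b)/5 = (-2*b*y)/5 = -2*b*y/5)
a(24, -13) - 4777 = -⅖*24*(-13) - 4777 = 624/5 - 4777 = -23261/5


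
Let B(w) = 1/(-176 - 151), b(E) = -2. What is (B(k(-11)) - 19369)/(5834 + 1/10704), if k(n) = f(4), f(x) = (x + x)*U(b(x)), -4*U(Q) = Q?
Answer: -22598513152/6806737933 ≈ -3.3200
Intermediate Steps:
U(Q) = -Q/4
f(x) = x (f(x) = (x + x)*(-¼*(-2)) = (2*x)*(½) = x)
k(n) = 4
B(w) = -1/327 (B(w) = 1/(-327) = -1/327)
(B(k(-11)) - 19369)/(5834 + 1/10704) = (-1/327 - 19369)/(5834 + 1/10704) = -6333664/(327*(5834 + 1/10704)) = -6333664/(327*62447137/10704) = -6333664/327*10704/62447137 = -22598513152/6806737933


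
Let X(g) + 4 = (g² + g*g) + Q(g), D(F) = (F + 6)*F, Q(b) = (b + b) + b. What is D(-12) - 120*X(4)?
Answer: -4728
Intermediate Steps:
Q(b) = 3*b (Q(b) = 2*b + b = 3*b)
D(F) = F*(6 + F) (D(F) = (6 + F)*F = F*(6 + F))
X(g) = -4 + 2*g² + 3*g (X(g) = -4 + ((g² + g*g) + 3*g) = -4 + ((g² + g²) + 3*g) = -4 + (2*g² + 3*g) = -4 + 2*g² + 3*g)
D(-12) - 120*X(4) = -12*(6 - 12) - 120*(-4 + 2*4² + 3*4) = -12*(-6) - 120*(-4 + 2*16 + 12) = 72 - 120*(-4 + 32 + 12) = 72 - 120*40 = 72 - 4800 = -4728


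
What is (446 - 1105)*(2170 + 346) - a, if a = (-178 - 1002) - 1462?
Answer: -1655402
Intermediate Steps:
a = -2642 (a = -1180 - 1462 = -2642)
(446 - 1105)*(2170 + 346) - a = (446 - 1105)*(2170 + 346) - 1*(-2642) = -659*2516 + 2642 = -1658044 + 2642 = -1655402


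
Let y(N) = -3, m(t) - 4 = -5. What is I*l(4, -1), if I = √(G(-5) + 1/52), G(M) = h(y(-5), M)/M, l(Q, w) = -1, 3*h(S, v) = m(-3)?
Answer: -√13065/390 ≈ -0.29308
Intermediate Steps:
m(t) = -1 (m(t) = 4 - 5 = -1)
h(S, v) = -⅓ (h(S, v) = (⅓)*(-1) = -⅓)
G(M) = -1/(3*M)
I = √13065/390 (I = √(-⅓/(-5) + 1/52) = √(-⅓*(-⅕) + 1/52) = √(1/15 + 1/52) = √(67/780) = √13065/390 ≈ 0.29308)
I*l(4, -1) = (√13065/390)*(-1) = -√13065/390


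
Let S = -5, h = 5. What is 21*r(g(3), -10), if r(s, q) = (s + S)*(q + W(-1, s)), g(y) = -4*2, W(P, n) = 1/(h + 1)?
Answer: 5369/2 ≈ 2684.5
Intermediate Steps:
W(P, n) = ⅙ (W(P, n) = 1/(5 + 1) = 1/6 = ⅙)
g(y) = -8
r(s, q) = (-5 + s)*(⅙ + q) (r(s, q) = (s - 5)*(q + ⅙) = (-5 + s)*(⅙ + q))
21*r(g(3), -10) = 21*(-⅚ - 5*(-10) + (⅙)*(-8) - 10*(-8)) = 21*(-⅚ + 50 - 4/3 + 80) = 21*(767/6) = 5369/2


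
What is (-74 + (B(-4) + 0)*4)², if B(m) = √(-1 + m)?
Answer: 5396 - 592*I*√5 ≈ 5396.0 - 1323.8*I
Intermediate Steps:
(-74 + (B(-4) + 0)*4)² = (-74 + (√(-1 - 4) + 0)*4)² = (-74 + (√(-5) + 0)*4)² = (-74 + (I*√5 + 0)*4)² = (-74 + (I*√5)*4)² = (-74 + 4*I*√5)²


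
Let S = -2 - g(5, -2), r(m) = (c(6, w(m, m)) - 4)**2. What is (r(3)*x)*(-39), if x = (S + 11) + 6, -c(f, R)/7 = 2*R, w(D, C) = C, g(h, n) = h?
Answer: -825240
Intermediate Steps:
c(f, R) = -14*R
r(m) = (-4 - 14*m)**2 (r(m) = (-14*m - 4)**2 = (-4 - 14*m)**2)
S = -7 (S = -2 - 1*5 = -2 - 5 = -7)
x = 10 (x = (-7 + 11) + 6 = 4 + 6 = 10)
(r(3)*x)*(-39) = ((4*(2 + 7*3)**2)*10)*(-39) = ((4*(2 + 21)**2)*10)*(-39) = ((4*23**2)*10)*(-39) = ((4*529)*10)*(-39) = (2116*10)*(-39) = 21160*(-39) = -825240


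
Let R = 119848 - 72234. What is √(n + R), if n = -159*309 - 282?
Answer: I*√1799 ≈ 42.415*I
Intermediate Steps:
R = 47614
n = -49413 (n = -49131 - 282 = -49413)
√(n + R) = √(-49413 + 47614) = √(-1799) = I*√1799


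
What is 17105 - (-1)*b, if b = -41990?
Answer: -24885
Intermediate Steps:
17105 - (-1)*b = 17105 - (-1)*(-41990) = 17105 - 1*41990 = 17105 - 41990 = -24885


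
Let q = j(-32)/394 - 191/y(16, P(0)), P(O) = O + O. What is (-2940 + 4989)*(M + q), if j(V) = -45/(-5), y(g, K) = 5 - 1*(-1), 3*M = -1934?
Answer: -273062034/197 ≈ -1.3861e+6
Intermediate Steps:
P(O) = 2*O
M = -1934/3 (M = (⅓)*(-1934) = -1934/3 ≈ -644.67)
y(g, K) = 6 (y(g, K) = 5 + 1 = 6)
j(V) = 9 (j(V) = -45*(-⅕) = 9)
q = -18800/591 (q = 9/394 - 191/6 = -18800/591 ≈ -31.810)
(-2940 + 4989)*(M + q) = (-2940 + 4989)*(-1934/3 - 18800/591) = 2049*(-133266/197) = -273062034/197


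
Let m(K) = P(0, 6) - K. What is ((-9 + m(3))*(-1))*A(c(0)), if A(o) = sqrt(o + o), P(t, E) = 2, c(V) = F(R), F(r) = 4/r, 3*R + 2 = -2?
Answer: 10*I*sqrt(6) ≈ 24.495*I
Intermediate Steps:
R = -4/3 (R = -2/3 + (1/3)*(-2) = -2/3 - 2/3 = -4/3 ≈ -1.3333)
c(V) = -3 (c(V) = 4/(-4/3) = 4*(-3/4) = -3)
m(K) = 2 - K
A(o) = sqrt(2)*sqrt(o) (A(o) = sqrt(2*o) = sqrt(2)*sqrt(o))
((-9 + m(3))*(-1))*A(c(0)) = ((-9 + (2 - 1*3))*(-1))*(sqrt(2)*sqrt(-3)) = ((-9 + (2 - 3))*(-1))*(sqrt(2)*(I*sqrt(3))) = ((-9 - 1)*(-1))*(I*sqrt(6)) = (-10*(-1))*(I*sqrt(6)) = 10*(I*sqrt(6)) = 10*I*sqrt(6)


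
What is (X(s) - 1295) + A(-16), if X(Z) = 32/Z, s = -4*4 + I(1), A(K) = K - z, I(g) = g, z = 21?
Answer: -20012/15 ≈ -1334.1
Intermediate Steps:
A(K) = -21 + K (A(K) = K - 1*21 = K - 21 = -21 + K)
s = -15 (s = -4*4 + 1 = -16 + 1 = -15)
(X(s) - 1295) + A(-16) = (32/(-15) - 1295) + (-21 - 16) = (32*(-1/15) - 1295) - 37 = (-32/15 - 1295) - 37 = -19457/15 - 37 = -20012/15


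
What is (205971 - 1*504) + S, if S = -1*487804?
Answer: -282337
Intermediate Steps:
S = -487804
(205971 - 1*504) + S = (205971 - 1*504) - 487804 = (205971 - 504) - 487804 = 205467 - 487804 = -282337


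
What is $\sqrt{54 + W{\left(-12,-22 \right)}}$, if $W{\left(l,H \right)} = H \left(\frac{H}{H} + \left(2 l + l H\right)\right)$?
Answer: $8 i \sqrt{82} \approx 72.443 i$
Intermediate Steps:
$W{\left(l,H \right)} = H \left(1 + 2 l + H l\right)$ ($W{\left(l,H \right)} = H \left(1 + \left(2 l + H l\right)\right) = H \left(1 + 2 l + H l\right)$)
$\sqrt{54 + W{\left(-12,-22 \right)}} = \sqrt{54 - 22 \left(1 + 2 \left(-12\right) - -264\right)} = \sqrt{54 - 22 \left(1 - 24 + 264\right)} = \sqrt{54 - 5302} = \sqrt{-5248} = 8 i \sqrt{82}$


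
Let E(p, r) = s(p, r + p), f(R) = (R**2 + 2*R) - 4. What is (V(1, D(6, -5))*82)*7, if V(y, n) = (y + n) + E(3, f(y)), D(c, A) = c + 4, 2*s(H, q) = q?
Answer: 6888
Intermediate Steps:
s(H, q) = q/2
D(c, A) = 4 + c
f(R) = -4 + R**2 + 2*R
E(p, r) = p/2 + r/2 (E(p, r) = (r + p)/2 = (p + r)/2 = p/2 + r/2)
V(y, n) = -1/2 + n + y**2/2 + 2*y (V(y, n) = (y + n) + ((1/2)*3 + (-4 + y**2 + 2*y)/2) = (n + y) + (3/2 + (-2 + y + y**2/2)) = (n + y) + (-1/2 + y + y**2/2) = -1/2 + n + y**2/2 + 2*y)
(V(1, D(6, -5))*82)*7 = ((-1/2 + (4 + 6) + (1/2)*1**2 + 2*1)*82)*7 = ((-1/2 + 10 + (1/2)*1 + 2)*82)*7 = ((-1/2 + 10 + 1/2 + 2)*82)*7 = (12*82)*7 = 984*7 = 6888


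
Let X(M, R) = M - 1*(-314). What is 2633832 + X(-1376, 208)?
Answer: 2632770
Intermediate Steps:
X(M, R) = 314 + M (X(M, R) = M + 314 = 314 + M)
2633832 + X(-1376, 208) = 2633832 + (314 - 1376) = 2633832 - 1062 = 2632770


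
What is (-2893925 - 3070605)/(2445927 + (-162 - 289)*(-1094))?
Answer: -542230/267211 ≈ -2.0292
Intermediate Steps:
(-2893925 - 3070605)/(2445927 + (-162 - 289)*(-1094)) = -5964530/(2445927 - 451*(-1094)) = -5964530/(2445927 + 493394) = -5964530/2939321 = -5964530*1/2939321 = -542230/267211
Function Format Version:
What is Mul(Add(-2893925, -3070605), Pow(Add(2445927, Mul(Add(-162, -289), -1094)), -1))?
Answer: Rational(-542230, 267211) ≈ -2.0292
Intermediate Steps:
Mul(Add(-2893925, -3070605), Pow(Add(2445927, Mul(Add(-162, -289), -1094)), -1)) = Mul(-5964530, Pow(Add(2445927, Mul(-451, -1094)), -1)) = Mul(-5964530, Pow(Add(2445927, 493394), -1)) = Mul(-5964530, Pow(2939321, -1)) = Mul(-5964530, Rational(1, 2939321)) = Rational(-542230, 267211)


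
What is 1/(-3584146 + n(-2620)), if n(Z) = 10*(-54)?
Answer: -1/3584686 ≈ -2.7896e-7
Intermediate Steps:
n(Z) = -540
1/(-3584146 + n(-2620)) = 1/(-3584146 - 540) = 1/(-3584686) = -1/3584686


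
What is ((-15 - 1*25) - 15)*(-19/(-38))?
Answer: -55/2 ≈ -27.500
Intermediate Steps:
((-15 - 1*25) - 15)*(-19/(-38)) = ((-15 - 25) - 15)*(-19*(-1/38)) = (-40 - 15)*(½) = -55*½ = -55/2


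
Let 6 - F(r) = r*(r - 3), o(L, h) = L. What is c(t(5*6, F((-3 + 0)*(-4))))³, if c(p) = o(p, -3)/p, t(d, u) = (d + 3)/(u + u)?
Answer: 1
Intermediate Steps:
F(r) = 6 - r*(-3 + r) (F(r) = 6 - r*(r - 3) = 6 - r*(-3 + r))
t(d, u) = (3 + d)/(2*u) (t(d, u) = (3 + d)/((2*u)) = (3 + d)*(1/(2*u)) = (3 + d)/(2*u))
c(p) = 1 (c(p) = p/p = 1)
c(t(5*6, F((-3 + 0)*(-4))))³ = 1³ = 1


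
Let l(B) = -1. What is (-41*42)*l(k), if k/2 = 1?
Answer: 1722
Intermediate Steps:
k = 2 (k = 2*1 = 2)
(-41*42)*l(k) = -41*42*(-1) = -1722*(-1) = 1722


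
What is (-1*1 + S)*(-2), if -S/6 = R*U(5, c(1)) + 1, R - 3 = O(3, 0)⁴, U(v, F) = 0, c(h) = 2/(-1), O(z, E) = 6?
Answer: 14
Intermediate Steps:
c(h) = -2 (c(h) = 2*(-1) = -2)
R = 1299 (R = 3 + 6⁴ = 3 + 1296 = 1299)
S = -6 (S = -6*(1299*0 + 1) = -6*(0 + 1) = -6*1 = -6)
(-1*1 + S)*(-2) = (-1*1 - 6)*(-2) = (-1 - 6)*(-2) = -7*(-2) = 14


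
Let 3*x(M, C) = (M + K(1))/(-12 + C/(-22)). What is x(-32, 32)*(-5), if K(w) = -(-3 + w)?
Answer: -275/74 ≈ -3.7162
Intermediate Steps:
K(w) = 3 - w
x(M, C) = (2 + M)/(3*(-12 - C/22)) (x(M, C) = ((M + (3 - 1*1))/(-12 + C/(-22)))/3 = ((M + (3 - 1))/(-12 + C*(-1/22)))/3 = ((M + 2)/(-12 - C/22))/3 = ((2 + M)/(-12 - C/22))/3 = (2 + M)/(3*(-12 - C/22)))
x(-32, 32)*(-5) = (22*(-2 - 1*(-32))/(3*(264 + 32)))*(-5) = ((22/3)*(-2 + 32)/296)*(-5) = ((22/3)*(1/296)*30)*(-5) = (55/74)*(-5) = -275/74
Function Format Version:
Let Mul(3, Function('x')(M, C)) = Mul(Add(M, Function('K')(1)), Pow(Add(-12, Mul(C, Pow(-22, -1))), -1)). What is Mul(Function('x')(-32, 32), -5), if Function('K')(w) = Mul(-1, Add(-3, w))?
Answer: Rational(-275, 74) ≈ -3.7162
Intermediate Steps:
Function('K')(w) = Add(3, Mul(-1, w))
Function('x')(M, C) = Mul(Rational(1, 3), Pow(Add(-12, Mul(Rational(-1, 22), C)), -1), Add(2, M)) (Function('x')(M, C) = Mul(Rational(1, 3), Mul(Add(M, Add(3, Mul(-1, 1))), Pow(Add(-12, Mul(C, Pow(-22, -1))), -1))) = Mul(Rational(1, 3), Mul(Add(M, Add(3, -1)), Pow(Add(-12, Mul(C, Rational(-1, 22))), -1))) = Mul(Rational(1, 3), Mul(Add(M, 2), Pow(Add(-12, Mul(Rational(-1, 22), C)), -1))) = Mul(Rational(1, 3), Mul(Add(2, M), Pow(Add(-12, Mul(Rational(-1, 22), C)), -1))) = Mul(Rational(1, 3), Mul(Pow(Add(-12, Mul(Rational(-1, 22), C)), -1), Add(2, M))) = Mul(Rational(1, 3), Pow(Add(-12, Mul(Rational(-1, 22), C)), -1), Add(2, M)))
Mul(Function('x')(-32, 32), -5) = Mul(Mul(Rational(22, 3), Pow(Add(264, 32), -1), Add(-2, Mul(-1, -32))), -5) = Mul(Mul(Rational(22, 3), Pow(296, -1), Add(-2, 32)), -5) = Mul(Mul(Rational(22, 3), Rational(1, 296), 30), -5) = Mul(Rational(55, 74), -5) = Rational(-275, 74)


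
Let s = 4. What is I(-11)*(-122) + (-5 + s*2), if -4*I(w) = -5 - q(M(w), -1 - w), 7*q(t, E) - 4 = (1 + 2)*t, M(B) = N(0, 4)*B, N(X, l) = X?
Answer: -2337/14 ≈ -166.93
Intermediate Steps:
M(B) = 0 (M(B) = 0*B = 0)
q(t, E) = 4/7 + 3*t/7 (q(t, E) = 4/7 + ((1 + 2)*t)/7 = 4/7 + (3*t)/7 = 4/7 + 3*t/7)
I(w) = 39/28 (I(w) = -(-5 - (4/7 + (3/7)*0))/4 = -(-5 - (4/7 + 0))/4 = -(-5 - 1*4/7)/4 = -(-5 - 4/7)/4 = -¼*(-39/7) = 39/28)
I(-11)*(-122) + (-5 + s*2) = (39/28)*(-122) + (-5 + 4*2) = -2379/14 + (-5 + 8) = -2379/14 + 3 = -2337/14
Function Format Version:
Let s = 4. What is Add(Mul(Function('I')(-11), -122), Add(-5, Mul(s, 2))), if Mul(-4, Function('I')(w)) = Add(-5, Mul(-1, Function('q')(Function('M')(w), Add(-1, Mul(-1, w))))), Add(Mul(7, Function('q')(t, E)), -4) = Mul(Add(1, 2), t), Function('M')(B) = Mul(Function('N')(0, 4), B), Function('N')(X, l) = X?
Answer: Rational(-2337, 14) ≈ -166.93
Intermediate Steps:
Function('M')(B) = 0 (Function('M')(B) = Mul(0, B) = 0)
Function('q')(t, E) = Add(Rational(4, 7), Mul(Rational(3, 7), t)) (Function('q')(t, E) = Add(Rational(4, 7), Mul(Rational(1, 7), Mul(Add(1, 2), t))) = Add(Rational(4, 7), Mul(Rational(1, 7), Mul(3, t))) = Add(Rational(4, 7), Mul(Rational(3, 7), t)))
Function('I')(w) = Rational(39, 28) (Function('I')(w) = Mul(Rational(-1, 4), Add(-5, Mul(-1, Add(Rational(4, 7), Mul(Rational(3, 7), 0))))) = Mul(Rational(-1, 4), Add(-5, Mul(-1, Add(Rational(4, 7), 0)))) = Mul(Rational(-1, 4), Add(-5, Mul(-1, Rational(4, 7)))) = Mul(Rational(-1, 4), Add(-5, Rational(-4, 7))) = Mul(Rational(-1, 4), Rational(-39, 7)) = Rational(39, 28))
Add(Mul(Function('I')(-11), -122), Add(-5, Mul(s, 2))) = Add(Mul(Rational(39, 28), -122), Add(-5, Mul(4, 2))) = Add(Rational(-2379, 14), Add(-5, 8)) = Add(Rational(-2379, 14), 3) = Rational(-2337, 14)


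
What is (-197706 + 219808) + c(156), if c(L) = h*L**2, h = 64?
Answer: 1579606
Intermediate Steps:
c(L) = 64*L**2
(-197706 + 219808) + c(156) = (-197706 + 219808) + 64*156**2 = 22102 + 64*24336 = 22102 + 1557504 = 1579606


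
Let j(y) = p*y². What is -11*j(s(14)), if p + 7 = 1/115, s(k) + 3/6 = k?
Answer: 1611819/115 ≈ 14016.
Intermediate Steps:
s(k) = -½ + k
p = -804/115 (p = -7 + 1/115 = -804/115 ≈ -6.9913)
j(y) = -804*y²/115
-11*j(s(14)) = -(-8844)*(-½ + 14)²/115 = -(-8844)*(27/2)²/115 = -(-8844)*729/(115*4) = -11*(-146529/115) = 1611819/115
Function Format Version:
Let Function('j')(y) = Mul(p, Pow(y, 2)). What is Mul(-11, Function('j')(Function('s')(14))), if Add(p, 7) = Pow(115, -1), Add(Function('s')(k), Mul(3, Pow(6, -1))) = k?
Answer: Rational(1611819, 115) ≈ 14016.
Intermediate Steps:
Function('s')(k) = Add(Rational(-1, 2), k)
p = Rational(-804, 115) (p = Add(-7, Pow(115, -1)) = Add(-7, Rational(1, 115)) = Rational(-804, 115) ≈ -6.9913)
Function('j')(y) = Mul(Rational(-804, 115), Pow(y, 2))
Mul(-11, Function('j')(Function('s')(14))) = Mul(-11, Mul(Rational(-804, 115), Pow(Add(Rational(-1, 2), 14), 2))) = Mul(-11, Mul(Rational(-804, 115), Pow(Rational(27, 2), 2))) = Mul(-11, Mul(Rational(-804, 115), Rational(729, 4))) = Mul(-11, Rational(-146529, 115)) = Rational(1611819, 115)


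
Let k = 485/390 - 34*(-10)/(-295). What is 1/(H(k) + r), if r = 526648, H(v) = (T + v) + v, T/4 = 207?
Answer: 2301/1213722695 ≈ 1.8958e-6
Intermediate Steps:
k = 419/4602 (k = 485*(1/390) + 340*(-1/295) = 97/78 - 68/59 = 419/4602 ≈ 0.091047)
T = 828 (T = 4*207 = 828)
H(v) = 828 + 2*v (H(v) = (828 + v) + v = 828 + 2*v)
1/(H(k) + r) = 1/((828 + 2*(419/4602)) + 526648) = 1/((828 + 419/2301) + 526648) = 1/(1905647/2301 + 526648) = 1/(1213722695/2301) = 2301/1213722695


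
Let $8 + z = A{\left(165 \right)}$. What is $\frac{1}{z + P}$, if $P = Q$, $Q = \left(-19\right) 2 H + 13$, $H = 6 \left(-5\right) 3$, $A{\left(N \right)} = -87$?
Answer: $\frac{1}{3338} \approx 0.00029958$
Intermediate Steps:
$H = -90$ ($H = \left(-30\right) 3 = -90$)
$z = -95$ ($z = -8 - 87 = -95$)
$Q = 3433$ ($Q = \left(-19\right) 2 \left(-90\right) + 13 = \left(-38\right) \left(-90\right) + 13 = 3420 + 13 = 3433$)
$P = 3433$
$\frac{1}{z + P} = \frac{1}{-95 + 3433} = \frac{1}{3338}$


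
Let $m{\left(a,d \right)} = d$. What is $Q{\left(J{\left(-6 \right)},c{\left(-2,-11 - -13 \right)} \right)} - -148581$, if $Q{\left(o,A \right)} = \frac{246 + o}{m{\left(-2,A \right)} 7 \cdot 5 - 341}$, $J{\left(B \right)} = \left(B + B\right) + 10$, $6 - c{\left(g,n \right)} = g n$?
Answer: $\frac{1337473}{9} \approx 1.4861 \cdot 10^{5}$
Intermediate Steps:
$c{\left(g,n \right)} = 6 - g n$
$J{\left(B \right)} = 10 + 2 B$ ($J{\left(B \right)} = 2 B + 10 = 10 + 2 B$)
$Q{\left(o,A \right)} = \frac{246 + o}{-341 + 35 A}$ ($Q{\left(o,A \right)} = \frac{246 + o}{A 7 \cdot 5 - 341} = \frac{246 + o}{7 A 5 - 341} = \frac{246 + o}{35 A - 341} = \frac{246 + o}{-341 + 35 A}$)
$Q{\left(J{\left(-6 \right)},c{\left(-2,-11 - -13 \right)} \right)} - -148581 = \frac{246 + \left(10 + 2 \left(-6\right)\right)}{-341 + 35 \left(6 - - 2 \left(-11 - -13\right)\right)} - -148581 = \frac{246 + \left(10 - 12\right)}{-341 + 35 \left(6 - - 2 \left(-11 + 13\right)\right)} + 148581 = \frac{246 - 2}{-341 + 35 \left(6 - \left(-2\right) 2\right)} + 148581 = \frac{1}{-341 + 35 \left(6 + 4\right)} 244 + 148581 = \frac{1}{-341 + 35 \cdot 10} \cdot 244 + 148581 = \frac{1}{-341 + 350} \cdot 244 + 148581 = \frac{1}{9} \cdot 244 + 148581 = \frac{244}{9} + 148581 = \frac{1337473}{9}$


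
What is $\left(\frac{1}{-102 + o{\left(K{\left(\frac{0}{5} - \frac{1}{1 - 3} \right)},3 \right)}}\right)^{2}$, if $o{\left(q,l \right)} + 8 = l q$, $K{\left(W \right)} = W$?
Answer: $\frac{4}{47089} \approx 8.4945 \cdot 10^{-5}$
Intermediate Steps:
$o{\left(q,l \right)} = -8 + l q$
$\left(\frac{1}{-102 + o{\left(K{\left(\frac{0}{5} - \frac{1}{1 - 3} \right)},3 \right)}}\right)^{2} = \left(\frac{1}{-102 - \left(8 - 3 \left(\frac{0}{5} - \frac{1}{1 - 3}\right)\right)}\right)^{2} = \left(\frac{1}{-102 - \left(8 - 3 \left(0 \cdot \frac{1}{5} - \frac{1}{-2}\right)\right)}\right)^{2} = \left(\frac{1}{-102 - \left(8 - 3 \left(0 - - \frac{1}{2}\right)\right)}\right)^{2} = \left(\frac{1}{-102 - \left(8 - 3 \left(0 + \frac{1}{2}\right)\right)}\right)^{2} = \left(\frac{1}{-102 + \left(-8 + 3 \cdot \frac{1}{2}\right)}\right)^{2} = \left(\frac{1}{-102 + \left(-8 + \frac{3}{2}\right)}\right)^{2} = \left(\frac{1}{-102 - \frac{13}{2}}\right)^{2} = \left(\frac{1}{- \frac{217}{2}}\right)^{2} = \left(- \frac{2}{217}\right)^{2} = \frac{4}{47089}$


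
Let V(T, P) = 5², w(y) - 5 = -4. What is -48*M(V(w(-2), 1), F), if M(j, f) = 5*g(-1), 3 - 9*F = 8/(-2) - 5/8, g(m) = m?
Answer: 240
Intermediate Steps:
w(y) = 1 (w(y) = 5 - 4 = 1)
V(T, P) = 25
F = 61/72 (F = ⅓ - (8/(-2) - 5/8)/9 = ⅓ - (8*(-½) - 5*⅛)/9 = ⅓ - (-4 - 5/8)/9 = ⅓ - ⅑*(-37/8) = ⅓ + 37/72 = 61/72 ≈ 0.84722)
M(j, f) = -5 (M(j, f) = 5*(-1) = -5)
-48*M(V(w(-2), 1), F) = -48*(-5) = 240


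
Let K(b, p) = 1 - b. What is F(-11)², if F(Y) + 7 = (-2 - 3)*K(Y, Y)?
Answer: 4489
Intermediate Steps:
F(Y) = -12 + 5*Y (F(Y) = -7 + (-2 - 3)*(1 - Y) = -7 - 5*(1 - Y) = -7 + (-5 + 5*Y) = -12 + 5*Y)
F(-11)² = (-12 + 5*(-11))² = (-12 - 55)² = (-67)² = 4489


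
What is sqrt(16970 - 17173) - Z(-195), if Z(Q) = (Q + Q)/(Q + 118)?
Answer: -390/77 + I*sqrt(203) ≈ -5.0649 + 14.248*I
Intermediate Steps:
Z(Q) = 2*Q/(118 + Q) (Z(Q) = (2*Q)/(118 + Q) = 2*Q/(118 + Q))
sqrt(16970 - 17173) - Z(-195) = sqrt(16970 - 17173) - 2*(-195)/(118 - 195) = sqrt(-203) - 2*(-195)/(-77) = I*sqrt(203) - 2*(-195)*(-1)/77 = I*sqrt(203) - 1*390/77 = I*sqrt(203) - 390/77 = -390/77 + I*sqrt(203)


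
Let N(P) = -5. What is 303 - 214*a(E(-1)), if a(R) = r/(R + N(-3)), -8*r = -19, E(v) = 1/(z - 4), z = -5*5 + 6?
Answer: 187351/464 ≈ 403.77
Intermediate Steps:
z = -19 (z = -25 + 6 = -19)
E(v) = -1/23 (E(v) = 1/(-19 - 4) = 1/(-23) = -1/23)
r = 19/8 (r = -⅛*(-19) = 19/8 ≈ 2.3750)
a(R) = 19/(8*(-5 + R)) (a(R) = 19/(8*(R - 5)) = 19/(8*(-5 + R)))
303 - 214*a(E(-1)) = 303 - 2033/(4*(-5 - 1/23)) = 303 - 2033/(4*(-116/23)) = 303 - 2033*(-23)/(4*116) = 303 - 214*(-437/928) = 303 + 46759/464 = 187351/464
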